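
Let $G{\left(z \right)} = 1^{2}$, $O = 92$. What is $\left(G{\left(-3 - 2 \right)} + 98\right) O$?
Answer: $9108$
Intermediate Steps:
$G{\left(z \right)} = 1$
$\left(G{\left(-3 - 2 \right)} + 98\right) O = \left(1 + 98\right) 92 = 99 \cdot 92 = 9108$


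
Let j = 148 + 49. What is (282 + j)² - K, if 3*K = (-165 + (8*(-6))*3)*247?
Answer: 254882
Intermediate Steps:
j = 197
K = -25441 (K = ((-165 + (8*(-6))*3)*247)/3 = ((-165 - 48*3)*247)/3 = ((-165 - 144)*247)/3 = (-309*247)/3 = (⅓)*(-76323) = -25441)
(282 + j)² - K = (282 + 197)² - 1*(-25441) = 479² + 25441 = 229441 + 25441 = 254882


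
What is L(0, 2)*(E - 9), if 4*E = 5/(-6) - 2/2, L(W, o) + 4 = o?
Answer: 227/12 ≈ 18.917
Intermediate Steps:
L(W, o) = -4 + o
E = -11/24 (E = (5/(-6) - 2/2)/4 = (5*(-1/6) - 2*1/2)/4 = (-5/6 - 1)/4 = (1/4)*(-11/6) = -11/24 ≈ -0.45833)
L(0, 2)*(E - 9) = (-4 + 2)*(-11/24 - 9) = -2*(-227/24) = 227/12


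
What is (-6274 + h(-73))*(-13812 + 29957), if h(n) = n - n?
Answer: -101293730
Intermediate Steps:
h(n) = 0
(-6274 + h(-73))*(-13812 + 29957) = (-6274 + 0)*(-13812 + 29957) = -6274*16145 = -101293730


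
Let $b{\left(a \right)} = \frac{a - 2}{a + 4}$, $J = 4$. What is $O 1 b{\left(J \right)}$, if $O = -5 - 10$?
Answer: $- \frac{15}{4} \approx -3.75$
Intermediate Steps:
$O = -15$
$b{\left(a \right)} = \frac{-2 + a}{4 + a}$
$O 1 b{\left(J \right)} = \left(-15\right) 1 \frac{-2 + 4}{4 + 4} = - 15 \cdot \frac{1}{8} \cdot 2 = \left(-15\right) \frac{1}{4} = - \frac{15}{4}$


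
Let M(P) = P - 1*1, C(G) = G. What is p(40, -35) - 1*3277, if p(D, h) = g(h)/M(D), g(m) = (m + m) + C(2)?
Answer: -127871/39 ≈ -3278.7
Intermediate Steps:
g(m) = 2 + 2*m (g(m) = (m + m) + 2 = 2*m + 2 = 2 + 2*m)
M(P) = -1 + P (M(P) = P - 1 = -1 + P)
p(D, h) = (2 + 2*h)/(-1 + D)
p(40, -35) - 1*3277 = 2*(1 - 35)/(-1 + 40) - 1*3277 = 2*(-34)/39 - 3277 = 2*(1/39)*(-34) - 3277 = -68/39 - 3277 = -127871/39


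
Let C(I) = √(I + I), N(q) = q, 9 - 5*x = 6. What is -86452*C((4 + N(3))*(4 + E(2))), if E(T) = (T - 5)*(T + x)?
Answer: -86452*I*√1330/5 ≈ -6.3057e+5*I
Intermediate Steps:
x = ⅗ (x = 9/5 - ⅕*6 = 9/5 - 6/5 = ⅗ ≈ 0.60000)
E(T) = (-5 + T)*(⅗ + T) (E(T) = (T - 5)*(T + ⅗) = (-5 + T)*(⅗ + T))
C(I) = √2*√I (C(I) = √(2*I) = √2*√I)
-86452*C((4 + N(3))*(4 + E(2))) = -86452*√2*√((4 + 3)*(4 + (-3 + 2² - 22/5*2))) = -86452*√2*√(7*(4 + (-3 + 4 - 44/5))) = -86452*√2*√(7*(4 - 39/5)) = -86452*√2*√(7*(-19/5)) = -86452*√2*√(-133/5) = -86452*√2*I*√665/5 = -86452*I*√1330/5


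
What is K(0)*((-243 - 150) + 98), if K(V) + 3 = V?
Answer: 885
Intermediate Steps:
K(V) = -3 + V
K(0)*((-243 - 150) + 98) = (-3 + 0)*((-243 - 150) + 98) = -3*(-393 + 98) = -3*(-295) = 885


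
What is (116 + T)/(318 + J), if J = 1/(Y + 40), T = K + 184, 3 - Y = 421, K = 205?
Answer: 190890/120203 ≈ 1.5881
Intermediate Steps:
Y = -418 (Y = 3 - 1*421 = 3 - 421 = -418)
T = 389 (T = 205 + 184 = 389)
J = -1/378 (J = 1/(-418 + 40) = 1/(-378) = -1/378 ≈ -0.0026455)
(116 + T)/(318 + J) = (116 + 389)/(318 - 1/378) = 505/(120203/378) = 505*(378/120203) = 190890/120203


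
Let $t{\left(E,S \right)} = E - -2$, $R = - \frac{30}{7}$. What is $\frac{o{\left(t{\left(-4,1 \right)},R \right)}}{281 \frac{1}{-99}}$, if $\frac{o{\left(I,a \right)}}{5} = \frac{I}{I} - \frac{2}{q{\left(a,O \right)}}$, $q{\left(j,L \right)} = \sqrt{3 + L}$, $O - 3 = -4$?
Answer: $- \frac{495}{281} + \frac{495 \sqrt{2}}{281} \approx 0.72966$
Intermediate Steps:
$R = - \frac{30}{7}$ ($R = \left(-30\right) \frac{1}{7} = - \frac{30}{7} \approx -4.2857$)
$O = -1$ ($O = 3 - 4 = -1$)
$t{\left(E,S \right)} = 2 + E$ ($t{\left(E,S \right)} = E + 2 = 2 + E$)
$o{\left(I,a \right)} = 5 - 5 \sqrt{2}$ ($o{\left(I,a \right)} = 5 \left(\frac{I}{I} - \frac{2}{\sqrt{3 - 1}}\right) = 5 \left(1 - \frac{2}{\sqrt{2}}\right) = 5 \left(1 - 2 \frac{\sqrt{2}}{2}\right) = 5 \left(1 - \sqrt{2}\right) = 5 - 5 \sqrt{2}$)
$\frac{o{\left(t{\left(-4,1 \right)},R \right)}}{281 \frac{1}{-99}} = \frac{5 - 5 \sqrt{2}}{281 \frac{1}{-99}} = \frac{5 - 5 \sqrt{2}}{281 \left(- \frac{1}{99}\right)} = \frac{5 - 5 \sqrt{2}}{- \frac{281}{99}} = \left(5 - 5 \sqrt{2}\right) \left(- \frac{99}{281}\right) = - \frac{495}{281} + \frac{495 \sqrt{2}}{281}$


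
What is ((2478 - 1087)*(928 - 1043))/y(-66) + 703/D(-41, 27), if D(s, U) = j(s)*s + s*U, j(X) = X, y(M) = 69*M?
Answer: 1032841/28413 ≈ 36.351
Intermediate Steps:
D(s, U) = s**2 + U*s (D(s, U) = s*s + s*U = s**2 + U*s)
((2478 - 1087)*(928 - 1043))/y(-66) + 703/D(-41, 27) = ((2478 - 1087)*(928 - 1043))/((69*(-66))) + 703/((-41*(27 - 41))) = (1391*(-115))/(-4554) + 703/((-41*(-14))) = -159965*(-1/4554) + 703/574 = 6955/198 + 703*(1/574) = 6955/198 + 703/574 = 1032841/28413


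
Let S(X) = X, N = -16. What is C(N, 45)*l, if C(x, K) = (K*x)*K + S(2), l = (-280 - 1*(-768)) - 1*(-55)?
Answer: -17592114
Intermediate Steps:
l = 543 (l = (-280 + 768) + 55 = 488 + 55 = 543)
C(x, K) = 2 + x*K² (C(x, K) = (K*x)*K + 2 = x*K² + 2 = 2 + x*K²)
C(N, 45)*l = (2 - 16*45²)*543 = (2 - 16*2025)*543 = (2 - 32400)*543 = -32398*543 = -17592114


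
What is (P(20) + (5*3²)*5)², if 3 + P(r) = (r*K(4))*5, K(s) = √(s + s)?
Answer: 129284 + 88800*√2 ≈ 2.5487e+5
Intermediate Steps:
K(s) = √2*√s (K(s) = √(2*s) = √2*√s)
P(r) = -3 + 10*r*√2 (P(r) = -3 + (r*(√2*√4))*5 = -3 + (r*(√2*2))*5 = -3 + (r*(2*√2))*5 = -3 + (2*r*√2)*5 = -3 + 10*r*√2)
(P(20) + (5*3²)*5)² = ((-3 + 10*20*√2) + (5*3²)*5)² = ((-3 + 200*√2) + (5*9)*5)² = ((-3 + 200*√2) + 45*5)² = ((-3 + 200*√2) + 225)² = (222 + 200*√2)²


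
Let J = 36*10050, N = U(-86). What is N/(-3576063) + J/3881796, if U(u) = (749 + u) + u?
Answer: 107631649759/1156795587429 ≈ 0.093043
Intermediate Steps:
U(u) = 749 + 2*u
N = 577 (N = 749 + 2*(-86) = 749 - 172 = 577)
J = 361800
N/(-3576063) + J/3881796 = 577/(-3576063) + 361800/3881796 = 577*(-1/3576063) + 361800*(1/3881796) = -577/3576063 + 30150/323483 = 107631649759/1156795587429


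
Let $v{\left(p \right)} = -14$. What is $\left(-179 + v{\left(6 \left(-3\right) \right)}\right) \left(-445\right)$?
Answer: $85885$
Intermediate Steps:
$\left(-179 + v{\left(6 \left(-3\right) \right)}\right) \left(-445\right) = \left(-179 - 14\right) \left(-445\right) = \left(-193\right) \left(-445\right) = 85885$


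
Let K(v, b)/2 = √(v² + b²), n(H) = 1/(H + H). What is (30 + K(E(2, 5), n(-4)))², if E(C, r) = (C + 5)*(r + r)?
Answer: (120 + √313601)²/16 ≈ 28900.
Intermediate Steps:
E(C, r) = 2*r*(5 + C) (E(C, r) = (5 + C)*(2*r) = 2*r*(5 + C))
n(H) = 1/(2*H)
K(v, b) = 2*√(b² + v²) (K(v, b) = 2*√(v² + b²) = 2*√(b² + v²))
(30 + K(E(2, 5), n(-4)))² = (30 + 2*√(((½)/(-4))² + (2*5*(5 + 2))²))² = (30 + 2*√(((½)*(-¼))² + (2*5*7)²))² = (30 + 2*√((-⅛)² + 70²))² = (30 + 2*√(1/64 + 4900))² = (30 + 2*√(313601/64))² = (30 + 2*(√313601/8))² = (30 + √313601/4)²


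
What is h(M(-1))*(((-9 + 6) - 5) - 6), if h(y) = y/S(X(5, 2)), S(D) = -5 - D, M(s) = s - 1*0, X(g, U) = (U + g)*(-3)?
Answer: 7/8 ≈ 0.87500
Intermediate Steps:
X(g, U) = -3*U - 3*g
M(s) = s (M(s) = s + 0 = s)
h(y) = y/16 (h(y) = y/(-5 - (-3*2 - 3*5)) = y/(-5 - (-6 - 15)) = y/(-5 - 1*(-21)) = y/(-5 + 21) = y/16)
h(M(-1))*(((-9 + 6) - 5) - 6) = ((1/16)*(-1))*(((-9 + 6) - 5) - 6) = -((-3 - 5) - 6)/16 = -(-8 - 6)/16 = -1/16*(-14) = 7/8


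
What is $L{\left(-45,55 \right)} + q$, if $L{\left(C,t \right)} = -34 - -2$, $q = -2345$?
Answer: $-2377$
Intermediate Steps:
$L{\left(C,t \right)} = -32$ ($L{\left(C,t \right)} = -34 + 2 = -32$)
$L{\left(-45,55 \right)} + q = -32 - 2345 = -2377$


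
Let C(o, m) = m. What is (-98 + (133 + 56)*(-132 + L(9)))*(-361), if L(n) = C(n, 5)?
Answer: 8700461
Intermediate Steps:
L(n) = 5
(-98 + (133 + 56)*(-132 + L(9)))*(-361) = (-98 + (133 + 56)*(-132 + 5))*(-361) = (-98 + 189*(-127))*(-361) = (-98 - 24003)*(-361) = -24101*(-361) = 8700461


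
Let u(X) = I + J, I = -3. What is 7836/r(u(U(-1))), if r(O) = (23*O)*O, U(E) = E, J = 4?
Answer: 7836/23 ≈ 340.70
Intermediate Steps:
u(X) = 1 (u(X) = -3 + 4 = 1)
r(O) = 23*O²
7836/r(u(U(-1))) = 7836/((23*1²)) = 7836/((23*1)) = 7836/23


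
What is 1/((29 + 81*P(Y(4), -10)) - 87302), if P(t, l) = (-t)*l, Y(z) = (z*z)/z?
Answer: -1/84033 ≈ -1.1900e-5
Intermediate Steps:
Y(z) = z (Y(z) = z²/z = z)
P(t, l) = -l*t
1/((29 + 81*P(Y(4), -10)) - 87302) = 1/((29 + 81*(-1*(-10)*4)) - 87302) = 1/((29 + 81*40) - 87302) = 1/((29 + 3240) - 87302) = 1/(3269 - 87302) = 1/(-84033) = -1/84033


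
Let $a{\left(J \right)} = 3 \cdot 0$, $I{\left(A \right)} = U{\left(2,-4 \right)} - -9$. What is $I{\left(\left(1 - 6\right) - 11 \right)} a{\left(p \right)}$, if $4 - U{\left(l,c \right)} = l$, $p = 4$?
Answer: $0$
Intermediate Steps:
$U{\left(l,c \right)} = 4 - l$
$I{\left(A \right)} = 11$ ($I{\left(A \right)} = \left(4 - 2\right) - -9 = \left(4 - 2\right) + 9 = 2 + 9 = 11$)
$a{\left(J \right)} = 0$
$I{\left(\left(1 - 6\right) - 11 \right)} a{\left(p \right)} = 11 \cdot 0 = 0$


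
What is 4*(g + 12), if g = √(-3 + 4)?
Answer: 52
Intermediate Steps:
g = 1 (g = √1 = 1)
4*(g + 12) = 4*(1 + 12) = 4*13 = 52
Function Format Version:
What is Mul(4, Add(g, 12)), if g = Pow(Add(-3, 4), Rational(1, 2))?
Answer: 52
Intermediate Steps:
g = 1 (g = Pow(1, Rational(1, 2)) = 1)
Mul(4, Add(g, 12)) = Mul(4, Add(1, 12)) = Mul(4, 13) = 52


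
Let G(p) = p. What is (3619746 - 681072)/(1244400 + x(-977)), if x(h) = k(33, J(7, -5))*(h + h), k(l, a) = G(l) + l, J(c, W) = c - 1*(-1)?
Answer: 489779/185906 ≈ 2.6346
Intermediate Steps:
J(c, W) = 1 + c (J(c, W) = c + 1 = 1 + c)
k(l, a) = 2*l (k(l, a) = l + l = 2*l)
x(h) = 132*h (x(h) = (2*33)*(h + h) = 66*(2*h) = 132*h)
(3619746 - 681072)/(1244400 + x(-977)) = (3619746 - 681072)/(1244400 + 132*(-977)) = 2938674/(1244400 - 128964) = 2938674/1115436 = 2938674*(1/1115436) = 489779/185906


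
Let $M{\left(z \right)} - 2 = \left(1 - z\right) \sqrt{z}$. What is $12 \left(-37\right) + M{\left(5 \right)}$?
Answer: $-442 - 4 \sqrt{5} \approx -450.94$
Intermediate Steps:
$M{\left(z \right)} = 2 + \sqrt{z} \left(1 - z\right)$ ($M{\left(z \right)} = 2 + \left(1 - z\right) \sqrt{z} = 2 + \sqrt{z} \left(1 - z\right)$)
$12 \left(-37\right) + M{\left(5 \right)} = 12 \left(-37\right) + \left(2 + \sqrt{5} - 5^{\frac{3}{2}}\right) = -444 + \left(2 + \sqrt{5} - 5 \sqrt{5}\right) = -444 + \left(2 - 4 \sqrt{5}\right) = -442 - 4 \sqrt{5}$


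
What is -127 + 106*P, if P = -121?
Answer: -12953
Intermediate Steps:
-127 + 106*P = -127 + 106*(-121) = -127 - 12826 = -12953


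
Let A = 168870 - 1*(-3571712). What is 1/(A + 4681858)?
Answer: 1/8422440 ≈ 1.1873e-7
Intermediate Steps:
A = 3740582 (A = 168870 + 3571712 = 3740582)
1/(A + 4681858) = 1/(3740582 + 4681858) = 1/8422440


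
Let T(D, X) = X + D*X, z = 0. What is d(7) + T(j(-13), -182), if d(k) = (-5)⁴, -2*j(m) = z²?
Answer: 443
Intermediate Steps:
j(m) = 0 (j(m) = -½*0² = -½*0 = 0)
d(k) = 625
d(7) + T(j(-13), -182) = 625 - 182*(1 + 0) = 625 - 182*1 = 625 - 182 = 443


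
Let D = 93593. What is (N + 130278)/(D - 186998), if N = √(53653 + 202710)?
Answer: -43426/31135 - √256363/93405 ≈ -1.4002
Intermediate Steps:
N = √256363 ≈ 506.32
(N + 130278)/(D - 186998) = (√256363 + 130278)/(93593 - 186998) = (130278 + √256363)/(-93405) = (130278 + √256363)*(-1/93405) = -43426/31135 - √256363/93405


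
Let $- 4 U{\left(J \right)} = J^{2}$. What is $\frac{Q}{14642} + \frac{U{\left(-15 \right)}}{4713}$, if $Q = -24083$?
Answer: $- \frac{76217861}{46005164} \approx -1.6567$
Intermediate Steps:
$U{\left(J \right)} = - \frac{J^{2}}{4}$
$\frac{Q}{14642} + \frac{U{\left(-15 \right)}}{4713} = - \frac{24083}{14642} + \frac{\left(- \frac{1}{4}\right) \left(-15\right)^{2}}{4713} = \left(-24083\right) \frac{1}{14642} + \left(- \frac{1}{4}\right) 225 \cdot \frac{1}{4713} = - \frac{24083}{14642} - \frac{75}{6284} = - \frac{76217861}{46005164}$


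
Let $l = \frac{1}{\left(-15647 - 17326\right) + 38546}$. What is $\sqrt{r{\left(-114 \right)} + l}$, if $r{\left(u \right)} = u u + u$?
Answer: $\frac{\sqrt{400093399751}}{5573} \approx 113.5$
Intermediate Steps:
$l = \frac{1}{5573}$ ($l = \frac{1}{-32973 + 38546} = \frac{1}{5573} \approx 0.00017944$)
$r{\left(u \right)} = u + u^{2}$ ($r{\left(u \right)} = u^{2} + u = u + u^{2}$)
$\sqrt{r{\left(-114 \right)} + l} = \sqrt{- 114 \left(1 - 114\right) + \frac{1}{5573}} = \sqrt{\left(-114\right) \left(-113\right) + \frac{1}{5573}} = \sqrt{12882 + \frac{1}{5573}} = \sqrt{\frac{71791387}{5573}} = \frac{\sqrt{400093399751}}{5573}$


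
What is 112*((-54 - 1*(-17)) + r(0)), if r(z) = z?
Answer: -4144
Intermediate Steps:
112*((-54 - 1*(-17)) + r(0)) = 112*((-54 - 1*(-17)) + 0) = 112*((-54 + 17) + 0) = 112*(-37 + 0) = 112*(-37) = -4144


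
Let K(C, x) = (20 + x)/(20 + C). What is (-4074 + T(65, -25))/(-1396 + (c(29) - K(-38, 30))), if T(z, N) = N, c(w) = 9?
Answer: 36891/12458 ≈ 2.9612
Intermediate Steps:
K(C, x) = (20 + x)/(20 + C)
(-4074 + T(65, -25))/(-1396 + (c(29) - K(-38, 30))) = (-4074 - 25)/(-1396 + (9 - (20 + 30)/(20 - 38))) = -4099/(-1396 + (9 - 50/(-18))) = -4099/(-1396 + (9 - (-1)*50/18)) = -4099/(-1396 + (9 - 1*(-25/9))) = -4099/(-1396 + (9 + 25/9)) = -4099/(-1396 + 106/9) = -4099/(-12458/9) = -4099*(-9/12458) = 36891/12458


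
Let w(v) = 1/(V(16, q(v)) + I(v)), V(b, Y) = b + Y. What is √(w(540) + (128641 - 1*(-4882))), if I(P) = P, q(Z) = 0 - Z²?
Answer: √2827570169548371/145522 ≈ 365.41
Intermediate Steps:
q(Z) = -Z²
V(b, Y) = Y + b
w(v) = 1/(16 + v - v²) (w(v) = 1/((-v² + 16) + v) = 1/((16 - v²) + v) = 1/(16 + v - v²))
√(w(540) + (128641 - 1*(-4882))) = √(1/(16 + 540 - 1*540²) + (128641 - 1*(-4882))) = √(1/(16 + 540 - 1*291600) + (128641 + 4882)) = √(1/(16 + 540 - 291600) + 133523) = √(1/(-291044) + 133523) = √(-1/291044 + 133523) = √(38861068011/291044) = √2827570169548371/145522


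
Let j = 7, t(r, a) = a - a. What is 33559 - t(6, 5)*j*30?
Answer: 33559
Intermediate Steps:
t(r, a) = 0
33559 - t(6, 5)*j*30 = 33559 - 0*7*30 = 33559 - 0*30 = 33559 - 1*0 = 33559 + 0 = 33559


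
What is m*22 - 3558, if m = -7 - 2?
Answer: -3756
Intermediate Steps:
m = -9
m*22 - 3558 = -9*22 - 3558 = -198 - 3558 = -3756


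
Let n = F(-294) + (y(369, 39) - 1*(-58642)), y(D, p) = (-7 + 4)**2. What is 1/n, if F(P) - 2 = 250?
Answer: 1/58903 ≈ 1.6977e-5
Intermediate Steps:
y(D, p) = 9 (y(D, p) = (-3)**2 = 9)
F(P) = 252 (F(P) = 2 + 250 = 252)
n = 58903 (n = 252 + (9 - 1*(-58642)) = 252 + (9 + 58642) = 252 + 58651 = 58903)
1/n = 1/58903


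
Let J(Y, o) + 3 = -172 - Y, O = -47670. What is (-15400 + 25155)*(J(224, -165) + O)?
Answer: -468913095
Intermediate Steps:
J(Y, o) = -175 - Y (J(Y, o) = -3 + (-172 - Y) = -175 - Y)
(-15400 + 25155)*(J(224, -165) + O) = (-15400 + 25155)*((-175 - 1*224) - 47670) = 9755*((-175 - 224) - 47670) = 9755*(-399 - 47670) = 9755*(-48069) = -468913095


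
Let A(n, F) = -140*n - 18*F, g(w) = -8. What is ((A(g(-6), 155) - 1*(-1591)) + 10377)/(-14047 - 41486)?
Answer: -10298/55533 ≈ -0.18544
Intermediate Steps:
((A(g(-6), 155) - 1*(-1591)) + 10377)/(-14047 - 41486) = (((-140*(-8) - 18*155) - 1*(-1591)) + 10377)/(-14047 - 41486) = (((1120 - 2790) + 1591) + 10377)/(-55533) = ((-1670 + 1591) + 10377)*(-1/55533) = (-79 + 10377)*(-1/55533) = 10298*(-1/55533) = -10298/55533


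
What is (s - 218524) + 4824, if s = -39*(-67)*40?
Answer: -109180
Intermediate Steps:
s = 104520 (s = 2613*40 = 104520)
(s - 218524) + 4824 = (104520 - 218524) + 4824 = -114004 + 4824 = -109180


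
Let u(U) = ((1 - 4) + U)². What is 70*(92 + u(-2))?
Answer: 8190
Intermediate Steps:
u(U) = (-3 + U)²
70*(92 + u(-2)) = 70*(92 + (-3 - 2)²) = 70*(92 + (-5)²) = 70*(92 + 25) = 70*117 = 8190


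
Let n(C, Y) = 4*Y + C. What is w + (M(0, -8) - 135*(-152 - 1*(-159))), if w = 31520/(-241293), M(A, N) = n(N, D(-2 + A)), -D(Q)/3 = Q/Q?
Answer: -232879265/241293 ≈ -965.13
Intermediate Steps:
D(Q) = -3 (D(Q) = -3*Q/Q = -3*1 = -3)
n(C, Y) = C + 4*Y
M(A, N) = -12 + N (M(A, N) = N + 4*(-3) = N - 12 = -12 + N)
w = -31520/241293 (w = 31520*(-1/241293) = -31520/241293 ≈ -0.13063)
w + (M(0, -8) - 135*(-152 - 1*(-159))) = -31520/241293 + ((-12 - 8) - 135*(-152 - 1*(-159))) = -31520/241293 + (-20 - 135*(-152 + 159)) = -31520/241293 + (-20 - 135*7) = -31520/241293 + (-20 - 945) = -31520/241293 - 965 = -232879265/241293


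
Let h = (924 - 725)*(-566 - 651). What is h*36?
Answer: -8718588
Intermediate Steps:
h = -242183 (h = 199*(-1217) = -242183)
h*36 = -242183*36 = -8718588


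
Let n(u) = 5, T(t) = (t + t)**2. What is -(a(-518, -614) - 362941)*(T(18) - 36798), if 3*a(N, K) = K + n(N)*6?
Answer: -12892042438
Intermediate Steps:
T(t) = 4*t**2 (T(t) = (2*t)**2 = 4*t**2)
a(N, K) = 10 + K/3 (a(N, K) = (K + 5*6)/3 = (K + 30)/3 = (30 + K)/3 = 10 + K/3)
-(a(-518, -614) - 362941)*(T(18) - 36798) = -((10 + (1/3)*(-614)) - 362941)*(4*18**2 - 36798) = -((10 - 614/3) - 362941)*(4*324 - 36798) = -(-584/3 - 362941)*(1296 - 36798) = -(-1089407)*(-35502)/3 = -1*12892042438 = -12892042438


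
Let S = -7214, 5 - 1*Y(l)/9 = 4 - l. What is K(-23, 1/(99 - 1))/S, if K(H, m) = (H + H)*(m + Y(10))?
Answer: 223169/353486 ≈ 0.63134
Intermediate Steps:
Y(l) = 9 + 9*l (Y(l) = 45 - 9*(4 - l) = 45 + (-36 + 9*l) = 9 + 9*l)
K(H, m) = 2*H*(99 + m) (K(H, m) = (H + H)*(m + (9 + 9*10)) = (2*H)*(m + (9 + 90)) = (2*H)*(m + 99) = (2*H)*(99 + m) = 2*H*(99 + m))
K(-23, 1/(99 - 1))/S = (2*(-23)*(99 + 1/(99 - 1)))/(-7214) = (2*(-23)*(99 + 1/98))*(-1/7214) = (2*(-23)*(9703/98))*(-1/7214) = -223169/49*(-1/7214) = 223169/353486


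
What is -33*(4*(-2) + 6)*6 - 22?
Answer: 374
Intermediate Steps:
-33*(4*(-2) + 6)*6 - 22 = -33*(-8 + 6)*6 - 22 = -(-66)*6 - 22 = -33*(-12) - 22 = 396 - 22 = 374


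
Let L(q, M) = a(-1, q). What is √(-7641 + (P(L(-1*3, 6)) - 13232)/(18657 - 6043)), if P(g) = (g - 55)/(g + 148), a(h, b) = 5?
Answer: 2*I*√683971489691/18921 ≈ 87.419*I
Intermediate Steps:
L(q, M) = 5
P(g) = (-55 + g)/(148 + g)
√(-7641 + (P(L(-1*3, 6)) - 13232)/(18657 - 6043)) = √(-7641 + ((-55 + 5)/(148 + 5) - 13232)/(18657 - 6043)) = √(-7641 + (-50/153 - 13232)/12614) = √(-7641 + ((1/153)*(-50) - 13232)*(1/12614)) = √(-7641 + (-50/153 - 13232)*(1/12614)) = √(-7641 - 2024546/153*1/12614) = √(-7641 - 1012273/964971) = √(-7374355684/964971) = 2*I*√683971489691/18921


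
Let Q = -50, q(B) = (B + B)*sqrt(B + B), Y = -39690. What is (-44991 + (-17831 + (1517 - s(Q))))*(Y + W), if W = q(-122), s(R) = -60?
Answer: 2430814050 + 29887560*I*sqrt(61) ≈ 2.4308e+9 + 2.3343e+8*I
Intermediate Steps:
q(B) = 2*sqrt(2)*B**(3/2) (q(B) = (2*B)*sqrt(2*B) = (2*B)*(sqrt(2)*sqrt(B)) = 2*sqrt(2)*B**(3/2))
W = -488*I*sqrt(61) (W = 2*sqrt(2)*(-122)**(3/2) = 2*sqrt(2)*(-122*I*sqrt(122)) = -488*I*sqrt(61) ≈ -3811.4*I)
(-44991 + (-17831 + (1517 - s(Q))))*(Y + W) = (-44991 + (-17831 + (1517 - 1*(-60))))*(-39690 - 488*I*sqrt(61)) = (-44991 + (-17831 + (1517 + 60)))*(-39690 - 488*I*sqrt(61)) = (-44991 + (-17831 + 1577))*(-39690 - 488*I*sqrt(61)) = (-44991 - 16254)*(-39690 - 488*I*sqrt(61)) = -61245*(-39690 - 488*I*sqrt(61)) = 2430814050 + 29887560*I*sqrt(61)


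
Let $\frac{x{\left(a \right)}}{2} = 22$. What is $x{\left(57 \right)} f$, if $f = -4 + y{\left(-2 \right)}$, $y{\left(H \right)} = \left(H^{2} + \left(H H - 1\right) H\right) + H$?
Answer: $-352$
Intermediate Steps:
$y{\left(H \right)} = H + H^{2} + H \left(-1 + H^{2}\right)$ ($y{\left(H \right)} = \left(H^{2} + \left(H^{2} - 1\right) H\right) + H = \left(H^{2} + \left(-1 + H^{2}\right) H\right) + H = \left(H^{2} + H \left(-1 + H^{2}\right)\right) + H = H + H^{2} + H \left(-1 + H^{2}\right)$)
$x{\left(a \right)} = 44$ ($x{\left(a \right)} = 2 \cdot 22 = 44$)
$f = -8$ ($f = -4 + \left(-2\right)^{2} \left(1 - 2\right) = -4 + 4 \left(-1\right) = -4 - 4 = -8$)
$x{\left(57 \right)} f = 44 \left(-8\right) = -352$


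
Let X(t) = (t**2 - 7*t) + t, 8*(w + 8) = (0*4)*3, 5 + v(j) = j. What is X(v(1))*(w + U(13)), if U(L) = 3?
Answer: -200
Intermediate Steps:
v(j) = -5 + j
w = -8 (w = -8 + ((0*4)*3)/8 = -8 + (0*3)/8 = -8 + (1/8)*0 = -8 + 0 = -8)
X(t) = t**2 - 6*t
X(v(1))*(w + U(13)) = ((-5 + 1)*(-6 + (-5 + 1)))*(-8 + 3) = -4*(-6 - 4)*(-5) = -4*(-10)*(-5) = 40*(-5) = -200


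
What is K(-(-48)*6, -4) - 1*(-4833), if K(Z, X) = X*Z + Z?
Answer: 3969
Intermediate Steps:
K(Z, X) = Z + X*Z
K(-(-48)*6, -4) - 1*(-4833) = (-(-48)*6)*(1 - 4) - 1*(-4833) = -4*(-72)*(-3) + 4833 = 288*(-3) + 4833 = -864 + 4833 = 3969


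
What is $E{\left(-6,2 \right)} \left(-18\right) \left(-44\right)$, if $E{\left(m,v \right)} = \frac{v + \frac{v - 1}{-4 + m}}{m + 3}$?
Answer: $- \frac{2508}{5} \approx -501.6$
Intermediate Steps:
$E{\left(m,v \right)} = \frac{v + \frac{-1 + v}{-4 + m}}{3 + m}$
$E{\left(-6,2 \right)} \left(-18\right) \left(-44\right) = \frac{1 + 3 \cdot 2 - \left(-6\right) 2}{12 - 6 - \left(-6\right)^{2}} \left(-18\right) \left(-44\right) = \frac{1 + 6 + 12}{12 - 6 - 36} \left(-18\right) \left(-44\right) = \frac{1}{12 - 6 - 36} \cdot 19 \left(-18\right) \left(-44\right) = \frac{1}{-30} \cdot 19 \left(-18\right) \left(-44\right) = \left(- \frac{1}{30}\right) 19 \left(-18\right) \left(-44\right) = \left(- \frac{19}{30}\right) \left(-18\right) \left(-44\right) = \frac{57}{5} \left(-44\right) = - \frac{2508}{5}$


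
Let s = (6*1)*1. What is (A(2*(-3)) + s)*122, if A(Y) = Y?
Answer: 0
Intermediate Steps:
s = 6 (s = 6*1 = 6)
(A(2*(-3)) + s)*122 = (2*(-3) + 6)*122 = (-6 + 6)*122 = 0*122 = 0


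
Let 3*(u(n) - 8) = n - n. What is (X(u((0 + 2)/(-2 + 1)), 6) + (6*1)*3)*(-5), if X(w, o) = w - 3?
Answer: -115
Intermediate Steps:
u(n) = 8 (u(n) = 8 + (n - n)/3 = 8 + (1/3)*0 = 8 + 0 = 8)
X(w, o) = -3 + w
(X(u((0 + 2)/(-2 + 1)), 6) + (6*1)*3)*(-5) = ((-3 + 8) + (6*1)*3)*(-5) = (5 + 6*3)*(-5) = (5 + 18)*(-5) = 23*(-5) = -115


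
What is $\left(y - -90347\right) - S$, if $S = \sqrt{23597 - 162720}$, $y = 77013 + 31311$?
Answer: $198671 - i \sqrt{139123} \approx 1.9867 \cdot 10^{5} - 372.99 i$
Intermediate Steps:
$y = 108324$
$S = i \sqrt{139123}$ ($S = \sqrt{-139123} = i \sqrt{139123} \approx 372.99 i$)
$\left(y - -90347\right) - S = \left(108324 - -90347\right) - i \sqrt{139123} = \left(108324 + 90347\right) - i \sqrt{139123} = 198671 - i \sqrt{139123}$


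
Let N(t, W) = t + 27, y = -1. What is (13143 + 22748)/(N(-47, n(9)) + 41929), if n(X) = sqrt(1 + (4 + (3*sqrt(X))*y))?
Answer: 35891/41909 ≈ 0.85640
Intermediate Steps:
n(X) = sqrt(5 - 3*sqrt(X)) (n(X) = sqrt(1 + (4 + (3*sqrt(X))*(-1))) = sqrt(1 + (4 - 3*sqrt(X))) = sqrt(5 - 3*sqrt(X)))
N(t, W) = 27 + t
(13143 + 22748)/(N(-47, n(9)) + 41929) = (13143 + 22748)/((27 - 47) + 41929) = 35891/(-20 + 41929) = 35891/41909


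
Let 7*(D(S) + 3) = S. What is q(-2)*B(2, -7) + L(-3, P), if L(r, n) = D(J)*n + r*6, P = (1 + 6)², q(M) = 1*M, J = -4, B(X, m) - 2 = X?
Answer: -201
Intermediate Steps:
B(X, m) = 2 + X
q(M) = M
D(S) = -3 + S/7
P = 49 (P = 7² = 49)
L(r, n) = 6*r - 25*n/7 (L(r, n) = (-3 + (⅐)*(-4))*n + r*6 = (-3 - 4/7)*n + 6*r = -25*n/7 + 6*r = 6*r - 25*n/7)
q(-2)*B(2, -7) + L(-3, P) = -2*(2 + 2) + (6*(-3) - 25/7*49) = -2*4 + (-18 - 175) = -8 - 193 = -201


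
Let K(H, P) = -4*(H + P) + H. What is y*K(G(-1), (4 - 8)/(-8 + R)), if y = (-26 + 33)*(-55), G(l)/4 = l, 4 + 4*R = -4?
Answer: -4004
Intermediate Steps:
R = -2 (R = -1 + (1/4)*(-4) = -1 - 1 = -2)
G(l) = 4*l
K(H, P) = -4*P - 3*H (K(H, P) = (-4*H - 4*P) + H = -4*P - 3*H)
y = -385 (y = 7*(-55) = -385)
y*K(G(-1), (4 - 8)/(-8 + R)) = -385*(-4*(4 - 8)/(-8 - 2) - 12*(-1)) = -385*(-(-16)/(-10) - 3*(-4)) = -385*(-(-16)*(-1)/10 + 12) = -385*(-4*2/5 + 12) = -385*(-8/5 + 12) = -385*52/5 = -4004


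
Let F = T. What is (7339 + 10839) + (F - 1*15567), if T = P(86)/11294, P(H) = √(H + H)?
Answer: 2611 + √43/5647 ≈ 2611.0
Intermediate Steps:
P(H) = √2*√H (P(H) = √(2*H) = √2*√H)
T = √43/5647 (T = (√2*√86)/11294 = (2*√43)*(1/11294) = √43/5647 ≈ 0.0011612)
F = √43/5647 ≈ 0.0011612
(7339 + 10839) + (F - 1*15567) = (7339 + 10839) + (√43/5647 - 1*15567) = 18178 + (√43/5647 - 15567) = 18178 + (-15567 + √43/5647) = 2611 + √43/5647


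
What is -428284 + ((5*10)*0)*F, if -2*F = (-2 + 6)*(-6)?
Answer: -428284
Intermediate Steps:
F = 12 (F = -(-2 + 6)*(-6)/2 = -2*(-6) = -½*(-24) = 12)
-428284 + ((5*10)*0)*F = -428284 + ((5*10)*0)*12 = -428284 + (50*0)*12 = -428284 + 0*12 = -428284 + 0 = -428284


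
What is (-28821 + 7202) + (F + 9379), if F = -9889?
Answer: -22129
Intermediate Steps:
(-28821 + 7202) + (F + 9379) = (-28821 + 7202) + (-9889 + 9379) = -21619 - 510 = -22129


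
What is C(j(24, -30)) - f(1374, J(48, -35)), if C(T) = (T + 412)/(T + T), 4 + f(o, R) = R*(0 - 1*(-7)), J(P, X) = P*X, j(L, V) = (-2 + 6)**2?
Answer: 94219/8 ≈ 11777.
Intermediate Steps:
j(L, V) = 16 (j(L, V) = 4**2 = 16)
f(o, R) = -4 + 7*R (f(o, R) = -4 + R*(0 - 1*(-7)) = -4 + R*(0 + 7) = -4 + R*7 = -4 + 7*R)
C(T) = (412 + T)/(2*T) (C(T) = (412 + T)/((2*T)) = (412 + T)*(1/(2*T)) = (412 + T)/(2*T))
C(j(24, -30)) - f(1374, J(48, -35)) = (1/2)*(412 + 16)/16 - (-4 + 7*(48*(-35))) = (1/2)*(1/16)*428 - (-4 + 7*(-1680)) = 107/8 - (-4 - 11760) = 107/8 - 1*(-11764) = 107/8 + 11764 = 94219/8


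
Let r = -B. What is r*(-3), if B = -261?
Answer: -783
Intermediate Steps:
r = 261 (r = -1*(-261) = 261)
r*(-3) = 261*(-3) = -783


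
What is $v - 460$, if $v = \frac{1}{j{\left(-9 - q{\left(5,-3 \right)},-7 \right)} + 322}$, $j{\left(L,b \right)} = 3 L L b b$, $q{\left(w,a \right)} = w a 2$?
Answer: $- \frac{29968539}{65149} \approx -460.0$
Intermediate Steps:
$q{\left(w,a \right)} = 2 a w$ ($q{\left(w,a \right)} = a w 2 = 2 a w$)
$j{\left(L,b \right)} = 3 L^{2} b^{2}$ ($j{\left(L,b \right)} = 3 L L b^{2} = 3 L^{2} b^{2}$)
$v = \frac{1}{65149}$ ($v = \frac{1}{3 \left(-9 - 2 \left(-3\right) 5\right)^{2} \left(-7\right)^{2} + 322} = \frac{1}{3 \left(-9 - -30\right)^{2} \cdot 49 + 322} = \frac{1}{3 \left(-9 + 30\right)^{2} \cdot 49 + 322} = \frac{1}{3 \cdot 21^{2} \cdot 49 + 322} = \frac{1}{3 \cdot 441 \cdot 49 + 322} = \frac{1}{64827 + 322} = \frac{1}{65149} \approx 1.5349 \cdot 10^{-5}$)
$v - 460 = \frac{1}{65149} - 460 = - \frac{29968539}{65149}$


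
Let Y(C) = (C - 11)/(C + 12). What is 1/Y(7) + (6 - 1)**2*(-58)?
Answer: -5819/4 ≈ -1454.8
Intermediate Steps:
Y(C) = (-11 + C)/(12 + C)
1/Y(7) + (6 - 1)**2*(-58) = 1/((-11 + 7)/(12 + 7)) + (6 - 1)**2*(-58) = 1/(-4/19) + 5**2*(-58) = 1/((1/19)*(-4)) + 25*(-58) = 1/(-4/19) - 1450 = -19/4 - 1450 = -5819/4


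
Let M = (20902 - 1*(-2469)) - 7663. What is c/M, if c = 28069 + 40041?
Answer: 4865/1122 ≈ 4.3360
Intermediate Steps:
c = 68110
M = 15708 (M = (20902 + 2469) - 7663 = 23371 - 7663 = 15708)
c/M = 68110/15708 = 68110*(1/15708) = 4865/1122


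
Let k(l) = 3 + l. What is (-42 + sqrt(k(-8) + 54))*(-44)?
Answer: 1540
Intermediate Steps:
(-42 + sqrt(k(-8) + 54))*(-44) = (-42 + sqrt((3 - 8) + 54))*(-44) = (-42 + sqrt(-5 + 54))*(-44) = (-42 + sqrt(49))*(-44) = (-42 + 7)*(-44) = -35*(-44) = 1540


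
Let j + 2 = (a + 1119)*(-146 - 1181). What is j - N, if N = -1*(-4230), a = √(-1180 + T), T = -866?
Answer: -1489145 - 1327*I*√2046 ≈ -1.4891e+6 - 60024.0*I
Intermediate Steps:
a = I*√2046 (a = √(-1180 - 866) = √(-2046) = I*√2046 ≈ 45.233*I)
N = 4230
j = -1484915 - 1327*I*√2046 (j = -2 + (I*√2046 + 1119)*(-146 - 1181) = -2 + (1119 + I*√2046)*(-1327) = -2 + (-1484913 - 1327*I*√2046) = -1484915 - 1327*I*√2046 ≈ -1.4849e+6 - 60024.0*I)
j - N = (-1484915 - 1327*I*√2046) - 1*4230 = (-1484915 - 1327*I*√2046) - 4230 = -1489145 - 1327*I*√2046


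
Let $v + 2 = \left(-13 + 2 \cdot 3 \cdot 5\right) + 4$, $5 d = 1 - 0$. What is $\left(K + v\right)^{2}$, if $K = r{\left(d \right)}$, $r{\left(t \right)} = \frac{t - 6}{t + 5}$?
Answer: $\frac{216225}{676} \approx 319.86$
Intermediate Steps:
$d = \frac{1}{5}$ ($d = \frac{1 - 0}{5} = \frac{1 + 0}{5} = \frac{1}{5} \cdot 1 = \frac{1}{5} \approx 0.2$)
$v = 19$ ($v = -2 - \left(9 - 2 \cdot 3 \cdot 5\right) = -2 + \left(\left(-13 + 6 \cdot 5\right) + 4\right) = -2 + \left(\left(-13 + 30\right) + 4\right) = -2 + \left(17 + 4\right) = -2 + 21 = 19$)
$r{\left(t \right)} = \frac{-6 + t}{5 + t}$
$K = - \frac{29}{26}$ ($K = \frac{-6 + \frac{1}{5}}{5 + \frac{1}{5}} = \frac{1}{\frac{26}{5}} \left(- \frac{29}{5}\right) = \frac{5}{26} \left(- \frac{29}{5}\right) = - \frac{29}{26} \approx -1.1154$)
$\left(K + v\right)^{2} = \left(- \frac{29}{26} + 19\right)^{2} = \left(\frac{465}{26}\right)^{2} = \frac{216225}{676}$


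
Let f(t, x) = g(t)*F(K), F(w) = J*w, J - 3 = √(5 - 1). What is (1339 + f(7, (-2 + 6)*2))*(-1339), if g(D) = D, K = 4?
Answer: -1980381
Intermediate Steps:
J = 5 (J = 3 + √(5 - 1) = 3 + √4 = 3 + 2 = 5)
F(w) = 5*w
f(t, x) = 20*t (f(t, x) = t*(5*4) = t*20 = 20*t)
(1339 + f(7, (-2 + 6)*2))*(-1339) = (1339 + 20*7)*(-1339) = (1339 + 140)*(-1339) = 1479*(-1339) = -1980381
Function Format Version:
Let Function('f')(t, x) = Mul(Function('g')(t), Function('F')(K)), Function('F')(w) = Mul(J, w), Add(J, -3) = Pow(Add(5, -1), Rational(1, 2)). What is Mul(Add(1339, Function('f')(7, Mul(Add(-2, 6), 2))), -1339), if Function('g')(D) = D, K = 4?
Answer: -1980381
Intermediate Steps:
J = 5 (J = Add(3, Pow(Add(5, -1), Rational(1, 2))) = Add(3, Pow(4, Rational(1, 2))) = Add(3, 2) = 5)
Function('F')(w) = Mul(5, w)
Function('f')(t, x) = Mul(20, t) (Function('f')(t, x) = Mul(t, Mul(5, 4)) = Mul(t, 20) = Mul(20, t))
Mul(Add(1339, Function('f')(7, Mul(Add(-2, 6), 2))), -1339) = Mul(Add(1339, Mul(20, 7)), -1339) = Mul(Add(1339, 140), -1339) = Mul(1479, -1339) = -1980381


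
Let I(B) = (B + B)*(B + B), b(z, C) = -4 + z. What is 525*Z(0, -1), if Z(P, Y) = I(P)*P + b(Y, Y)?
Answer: -2625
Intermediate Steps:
I(B) = 4*B**2 (I(B) = (2*B)*(2*B) = 4*B**2)
Z(P, Y) = -4 + Y + 4*P**3 (Z(P, Y) = (4*P**2)*P + (-4 + Y) = 4*P**3 + (-4 + Y) = -4 + Y + 4*P**3)
525*Z(0, -1) = 525*(-4 - 1 + 4*0**3) = 525*(-4 - 1 + 4*0) = 525*(-4 - 1 + 0) = 525*(-5) = -2625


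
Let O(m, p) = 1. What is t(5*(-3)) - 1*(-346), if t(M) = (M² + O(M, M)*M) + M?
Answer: 541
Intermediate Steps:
t(M) = M² + 2*M (t(M) = (M² + 1*M) + M = (M² + M) + M = (M + M²) + M = M² + 2*M)
t(5*(-3)) - 1*(-346) = (5*(-3))*(2 + 5*(-3)) - 1*(-346) = -15*(2 - 15) + 346 = -15*(-13) + 346 = 195 + 346 = 541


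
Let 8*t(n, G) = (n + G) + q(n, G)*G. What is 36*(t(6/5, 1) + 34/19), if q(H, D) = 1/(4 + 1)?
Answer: 7146/95 ≈ 75.221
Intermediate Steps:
q(H, D) = 1/5
t(n, G) = n/8 + 3*G/20 (t(n, G) = ((n + G) + G/5)/8 = ((G + n) + G/5)/8 = (n + 6*G/5)/8 = n/8 + 3*G/20)
36*(t(6/5, 1) + 34/19) = 36*(((6/5)/8 + (3/20)*1) + 34/19) = 36*(((6*(1/5))/8 + 3/20) + 34*(1/19)) = 36*(((1/8)*(6/5) + 3/20) + 34/19) = 36*((3/20 + 3/20) + 34/19) = 36*(3/10 + 34/19) = 36*(397/190) = 7146/95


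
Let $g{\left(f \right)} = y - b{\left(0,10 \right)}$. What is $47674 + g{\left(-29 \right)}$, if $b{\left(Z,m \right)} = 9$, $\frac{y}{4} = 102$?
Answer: $48073$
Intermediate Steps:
$y = 408$ ($y = 4 \cdot 102 = 408$)
$g{\left(f \right)} = 399$ ($g{\left(f \right)} = 408 - 9 = 399$)
$47674 + g{\left(-29 \right)} = 47674 + 399 = 48073$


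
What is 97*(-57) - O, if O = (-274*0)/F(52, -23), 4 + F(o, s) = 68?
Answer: -5529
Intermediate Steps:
F(o, s) = 64 (F(o, s) = -4 + 68 = 64)
O = 0 (O = -274*0/64 = 0*(1/64) = 0)
97*(-57) - O = 97*(-57) - 1*0 = -5529 + 0 = -5529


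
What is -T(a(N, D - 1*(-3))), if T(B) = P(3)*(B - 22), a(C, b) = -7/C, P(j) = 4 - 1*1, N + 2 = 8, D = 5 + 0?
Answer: 139/2 ≈ 69.500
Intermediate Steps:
D = 5
N = 6 (N = -2 + 8 = 6)
P(j) = 3 (P(j) = 4 - 1 = 3)
T(B) = -66 + 3*B (T(B) = 3*(B - 22) = 3*(-22 + B) = -66 + 3*B)
-T(a(N, D - 1*(-3))) = -(-66 + 3*(-7/6)) = -(-66 - 7/2) = -1*(-139/2) = 139/2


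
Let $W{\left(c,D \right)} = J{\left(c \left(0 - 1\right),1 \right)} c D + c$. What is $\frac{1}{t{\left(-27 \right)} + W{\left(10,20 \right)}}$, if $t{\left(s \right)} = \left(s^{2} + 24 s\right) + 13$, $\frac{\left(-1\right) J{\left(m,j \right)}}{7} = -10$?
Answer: $\frac{1}{14104} \approx 7.0902 \cdot 10^{-5}$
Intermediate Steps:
$J{\left(m,j \right)} = 70$ ($J{\left(m,j \right)} = \left(-7\right) \left(-10\right) = 70$)
$W{\left(c,D \right)} = c + 70 D c$ ($W{\left(c,D \right)} = 70 c D + c = 70 D c + c = c + 70 D c$)
$t{\left(s \right)} = 13 + s^{2} + 24 s$
$\frac{1}{t{\left(-27 \right)} + W{\left(10,20 \right)}} = \frac{1}{\left(13 + \left(-27\right)^{2} + 24 \left(-27\right)\right) + 10 \left(1 + 70 \cdot 20\right)} = \frac{1}{\left(13 + 729 - 648\right) + 10 \left(1 + 1400\right)} = \frac{1}{94 + 10 \cdot 1401} = \frac{1}{94 + 14010} = \frac{1}{14104}$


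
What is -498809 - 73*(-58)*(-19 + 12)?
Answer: -528447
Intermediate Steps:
-498809 - 73*(-58)*(-19 + 12) = -498809 - (-4234)*(-7) = -498809 - 1*29638 = -498809 - 29638 = -528447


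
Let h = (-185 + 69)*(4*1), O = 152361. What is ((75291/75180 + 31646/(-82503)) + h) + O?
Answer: 314052149795491/2067525180 ≈ 1.5190e+5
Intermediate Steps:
h = -464 (h = -116*4 = -464)
((75291/75180 + 31646/(-82503)) + h) + O = ((75291/75180 + 31646/(-82503)) - 464) + 152361 = ((75291*(1/75180) + 31646*(-1/82503)) - 464) + 152361 = ((25097/25060 - 31646/82503) - 464) + 152361 = (1277529031/2067525180 - 464) + 152361 = -958054154489/2067525180 + 152361 = 314052149795491/2067525180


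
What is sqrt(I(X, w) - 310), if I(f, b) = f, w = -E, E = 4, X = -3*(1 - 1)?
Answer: I*sqrt(310) ≈ 17.607*I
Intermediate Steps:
X = 0 (X = -3*0 = 0)
w = -4 (w = -1*4 = -4)
sqrt(I(X, w) - 310) = sqrt(0 - 310) = sqrt(-310) = I*sqrt(310)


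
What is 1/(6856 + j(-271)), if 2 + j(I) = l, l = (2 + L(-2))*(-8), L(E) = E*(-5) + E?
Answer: 1/6774 ≈ 0.00014762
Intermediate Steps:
L(E) = -4*E (L(E) = -5*E + E = -4*E)
l = -80 (l = (2 - 4*(-2))*(-8) = (2 + 8)*(-8) = 10*(-8) = -80)
j(I) = -82 (j(I) = -2 - 80 = -82)
1/(6856 + j(-271)) = 1/(6856 - 82) = 1/6774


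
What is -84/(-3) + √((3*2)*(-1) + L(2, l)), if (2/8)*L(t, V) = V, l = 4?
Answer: 28 + √10 ≈ 31.162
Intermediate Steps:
L(t, V) = 4*V
-84/(-3) + √((3*2)*(-1) + L(2, l)) = -84/(-3) + √((3*2)*(-1) + 4*4) = -84*(-1)/3 + √(6*(-1) + 16) = -12*(-7/3) + √(-6 + 16) = 28 + √10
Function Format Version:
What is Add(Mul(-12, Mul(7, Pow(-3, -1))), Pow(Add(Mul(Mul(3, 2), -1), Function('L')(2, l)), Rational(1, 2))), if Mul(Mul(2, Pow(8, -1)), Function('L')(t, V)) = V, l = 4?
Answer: Add(28, Pow(10, Rational(1, 2))) ≈ 31.162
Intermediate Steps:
Function('L')(t, V) = Mul(4, V)
Add(Mul(-12, Mul(7, Pow(-3, -1))), Pow(Add(Mul(Mul(3, 2), -1), Function('L')(2, l)), Rational(1, 2))) = Add(Mul(-12, Mul(7, Pow(-3, -1))), Pow(Add(Mul(Mul(3, 2), -1), Mul(4, 4)), Rational(1, 2))) = Add(Mul(-12, Mul(7, Rational(-1, 3))), Pow(Add(Mul(6, -1), 16), Rational(1, 2))) = Add(Mul(-12, Rational(-7, 3)), Pow(Add(-6, 16), Rational(1, 2))) = Add(28, Pow(10, Rational(1, 2)))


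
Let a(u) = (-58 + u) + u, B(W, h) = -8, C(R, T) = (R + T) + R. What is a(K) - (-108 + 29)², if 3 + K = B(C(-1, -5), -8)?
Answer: -6321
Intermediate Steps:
C(R, T) = T + 2*R
K = -11 (K = -3 - 8 = -11)
a(u) = -58 + 2*u
a(K) - (-108 + 29)² = (-58 + 2*(-11)) - (-108 + 29)² = (-58 - 22) - 1*(-79)² = -80 - 1*6241 = -80 - 6241 = -6321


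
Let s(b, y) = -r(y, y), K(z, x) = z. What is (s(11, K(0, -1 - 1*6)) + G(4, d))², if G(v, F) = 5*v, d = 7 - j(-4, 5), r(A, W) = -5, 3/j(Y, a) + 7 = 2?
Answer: 625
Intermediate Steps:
j(Y, a) = -⅗ (j(Y, a) = 3/(-7 + 2) = 3/(-5) = 3*(-⅕) = -⅗)
d = 38/5 (d = 7 - 1*(-⅗) = 7 + ⅗ = 38/5 ≈ 7.6000)
s(b, y) = 5 (s(b, y) = -1*(-5) = 5)
(s(11, K(0, -1 - 1*6)) + G(4, d))² = (5 + 5*4)² = (5 + 20)² = 25² = 625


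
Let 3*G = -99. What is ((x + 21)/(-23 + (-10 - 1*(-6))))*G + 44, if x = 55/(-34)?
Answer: 20713/306 ≈ 67.690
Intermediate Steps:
G = -33 (G = (1/3)*(-99) = -33)
x = -55/34 (x = 55*(-1/34) = -55/34 ≈ -1.6176)
((x + 21)/(-23 + (-10 - 1*(-6))))*G + 44 = ((-55/34 + 21)/(-23 + (-10 - 1*(-6))))*(-33) + 44 = (659/(34*(-23 + (-10 + 6))))*(-33) + 44 = (659/(34*(-23 - 4)))*(-33) + 44 = ((659/34)/(-27))*(-33) + 44 = ((659/34)*(-1/27))*(-33) + 44 = -659/918*(-33) + 44 = 7249/306 + 44 = 20713/306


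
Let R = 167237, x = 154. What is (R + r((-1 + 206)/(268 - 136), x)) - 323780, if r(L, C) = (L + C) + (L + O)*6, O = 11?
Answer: -20633201/132 ≈ -1.5631e+5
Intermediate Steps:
r(L, C) = 66 + C + 7*L (r(L, C) = (L + C) + (L + 11)*6 = (C + L) + (11 + L)*6 = (C + L) + (66 + 6*L) = 66 + C + 7*L)
(R + r((-1 + 206)/(268 - 136), x)) - 323780 = (167237 + (66 + 154 + 7*((-1 + 206)/(268 - 136)))) - 323780 = (167237 + (66 + 154 + 7*(205/132))) - 323780 = (167237 + (66 + 154 + 1435/132)) - 323780 = (167237 + 30475/132) - 323780 = 22105759/132 - 323780 = -20633201/132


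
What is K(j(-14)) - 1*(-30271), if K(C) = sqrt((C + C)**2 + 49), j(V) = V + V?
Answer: 30271 + 7*sqrt(65) ≈ 30327.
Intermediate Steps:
j(V) = 2*V
K(C) = sqrt(49 + 4*C**2) (K(C) = sqrt((2*C)**2 + 49) = sqrt(4*C**2 + 49) = sqrt(49 + 4*C**2))
K(j(-14)) - 1*(-30271) = sqrt(49 + 4*(2*(-14))**2) - 1*(-30271) = sqrt(49 + 4*(-28)**2) + 30271 = sqrt(49 + 4*784) + 30271 = sqrt(49 + 3136) + 30271 = sqrt(3185) + 30271 = 7*sqrt(65) + 30271 = 30271 + 7*sqrt(65)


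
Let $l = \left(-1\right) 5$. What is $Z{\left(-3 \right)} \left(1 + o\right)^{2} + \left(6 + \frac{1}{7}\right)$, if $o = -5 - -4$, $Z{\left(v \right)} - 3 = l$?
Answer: $\frac{43}{7} \approx 6.1429$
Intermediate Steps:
$l = -5$
$Z{\left(v \right)} = -2$ ($Z{\left(v \right)} = 3 - 5 = -2$)
$o = -1$ ($o = -5 + 4 = -1$)
$Z{\left(-3 \right)} \left(1 + o\right)^{2} + \left(6 + \frac{1}{7}\right) = - 2 \left(1 - 1\right)^{2} + \left(6 + \frac{1}{7}\right) = - 2 \cdot 0^{2} + \left(6 + \frac{1}{7}\right) = \left(-2\right) 0 + \frac{43}{7} = 0 + \frac{43}{7} = \frac{43}{7}$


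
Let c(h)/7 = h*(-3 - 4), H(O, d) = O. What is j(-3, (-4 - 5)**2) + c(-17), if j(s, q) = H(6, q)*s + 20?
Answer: 835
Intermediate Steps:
j(s, q) = 20 + 6*s (j(s, q) = 6*s + 20 = 20 + 6*s)
c(h) = -49*h (c(h) = 7*(h*(-3 - 4)) = 7*(h*(-7)) = 7*(-7*h) = -49*h)
j(-3, (-4 - 5)**2) + c(-17) = (20 + 6*(-3)) - 49*(-17) = (20 - 18) + 833 = 2 + 833 = 835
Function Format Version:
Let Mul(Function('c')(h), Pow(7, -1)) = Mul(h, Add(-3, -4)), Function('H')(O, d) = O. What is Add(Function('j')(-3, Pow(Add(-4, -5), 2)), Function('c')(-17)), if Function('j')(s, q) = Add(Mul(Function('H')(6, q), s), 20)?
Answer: 835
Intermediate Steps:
Function('j')(s, q) = Add(20, Mul(6, s)) (Function('j')(s, q) = Add(Mul(6, s), 20) = Add(20, Mul(6, s)))
Function('c')(h) = Mul(-49, h) (Function('c')(h) = Mul(7, Mul(h, Add(-3, -4))) = Mul(7, Mul(h, -7)) = Mul(7, Mul(-7, h)) = Mul(-49, h))
Add(Function('j')(-3, Pow(Add(-4, -5), 2)), Function('c')(-17)) = Add(Add(20, Mul(6, -3)), Mul(-49, -17)) = Add(Add(20, -18), 833) = Add(2, 833) = 835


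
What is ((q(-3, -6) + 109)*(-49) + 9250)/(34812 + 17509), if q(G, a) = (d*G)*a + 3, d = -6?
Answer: 9054/52321 ≈ 0.17305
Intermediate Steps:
q(G, a) = 3 - 6*G*a (q(G, a) = (-6*G)*a + 3 = -6*G*a + 3 = 3 - 6*G*a)
((q(-3, -6) + 109)*(-49) + 9250)/(34812 + 17509) = (((3 - 6*(-3)*(-6)) + 109)*(-49) + 9250)/(34812 + 17509) = (((3 - 108) + 109)*(-49) + 9250)/52321 = ((-105 + 109)*(-49) + 9250)*(1/52321) = (4*(-49) + 9250)*(1/52321) = (-196 + 9250)*(1/52321) = 9054*(1/52321) = 9054/52321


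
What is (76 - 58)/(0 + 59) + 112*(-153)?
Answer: -1011006/59 ≈ -17136.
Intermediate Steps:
(76 - 58)/(0 + 59) + 112*(-153) = 18/59 - 17136 = -1011006/59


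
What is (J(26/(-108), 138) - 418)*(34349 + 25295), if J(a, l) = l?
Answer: -16700320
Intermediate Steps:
(J(26/(-108), 138) - 418)*(34349 + 25295) = (138 - 418)*(34349 + 25295) = -280*59644 = -16700320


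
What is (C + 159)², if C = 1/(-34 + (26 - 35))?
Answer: 46730896/1849 ≈ 25274.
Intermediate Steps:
C = -1/43 (C = 1/(-34 - 9) = 1/(-43) = -1/43 ≈ -0.023256)
(C + 159)² = (-1/43 + 159)² = (6836/43)² = 46730896/1849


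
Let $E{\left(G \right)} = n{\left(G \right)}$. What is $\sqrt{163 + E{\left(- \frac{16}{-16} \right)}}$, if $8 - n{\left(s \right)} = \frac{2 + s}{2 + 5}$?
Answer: $\frac{\sqrt{8358}}{7} \approx 13.06$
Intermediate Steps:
$n{\left(s \right)} = \frac{54}{7} - \frac{s}{7}$ ($n{\left(s \right)} = 8 - \frac{2 + s}{2 + 5} = 8 - \frac{2 + s}{7} = 8 - \left(2 + s\right) \frac{1}{7} = 8 - \left(\frac{2}{7} + \frac{s}{7}\right) = \frac{54}{7} - \frac{s}{7}$)
$E{\left(G \right)} = \frac{54}{7} - \frac{G}{7}$
$\sqrt{163 + E{\left(- \frac{16}{-16} \right)}} = \sqrt{163 + \left(\frac{54}{7} - \frac{\left(-16\right) \frac{1}{-16}}{7}\right)} = \sqrt{163 + \left(\frac{54}{7} - \frac{\left(-16\right) \left(- \frac{1}{16}\right)}{7}\right)} = \sqrt{163 + \left(\frac{54}{7} - \frac{1}{7}\right)} = \sqrt{163 + \frac{53}{7}} = \sqrt{\frac{1194}{7}} = \frac{\sqrt{8358}}{7}$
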